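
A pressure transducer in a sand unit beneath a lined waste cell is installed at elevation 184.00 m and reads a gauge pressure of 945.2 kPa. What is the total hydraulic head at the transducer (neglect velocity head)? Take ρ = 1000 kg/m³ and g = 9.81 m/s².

ψ = P/(ρg) = 945.2×1000 / (1000 × 9.81) = 96.35 m.
h = z + ψ = 184.00 + 96.35 = 280.35 m.

h ≈ 280.35 m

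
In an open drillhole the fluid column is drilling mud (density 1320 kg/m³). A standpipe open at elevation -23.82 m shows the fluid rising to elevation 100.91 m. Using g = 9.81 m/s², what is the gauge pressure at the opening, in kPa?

P ≈ 1620 kPa

Pressure head ψ = h − z = 100.91 − (-23.82) = 124.73 m.
P = ρgψ = 1320 × 9.81 × 124.73 = 1615154 Pa ≈ 1620 kPa.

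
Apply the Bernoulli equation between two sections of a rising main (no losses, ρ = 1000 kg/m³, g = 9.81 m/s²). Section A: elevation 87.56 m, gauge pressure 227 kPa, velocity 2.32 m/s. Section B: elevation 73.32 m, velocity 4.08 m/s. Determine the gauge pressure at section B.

Pressure head at A: ψ₁ = P₁/(ρg) = 227×1000 / (1000 × 9.81) = 23.14 m.
Velocity heads: v₁²/2g = 2.32²/19.62 = 0.274 m; v₂²/2g = 4.08²/19.62 = 0.848 m.
Total head H = z₁ + ψ₁ + v₁²/2g = 87.56 + 23.14 + 0.274 = 110.97 m.
ψ₂ = H − z₂ − v₂²/2g = 110.97 − 73.32 − 0.848 = 36.80 m.
P₂ = ρgψ₂ = 1000 × 9.81 × 36.80 ≈ 361 kPa.

P₂ ≈ 361 kPa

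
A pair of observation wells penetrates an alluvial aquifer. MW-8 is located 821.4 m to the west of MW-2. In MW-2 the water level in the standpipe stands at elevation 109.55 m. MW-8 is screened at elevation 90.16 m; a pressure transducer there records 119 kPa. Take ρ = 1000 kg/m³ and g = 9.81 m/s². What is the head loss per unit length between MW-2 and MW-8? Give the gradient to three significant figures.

Total head at MW-2: h = 109.55 m (water level in the piezometer is the total head).
Pressure head at MW-8: ψ = P/(ρg) = 119×1000 / (1000 × 9.81) = 12.13 m.
Total head at MW-8: h = z + ψ = 90.16 + 12.13 = 102.29 m.
Head difference: h(MW-2) − h(MW-8) = 109.55 − 102.29 = 7.26 m.
Hydraulic gradient: i = |Δh| / L = 7.26 / 821.4 = 0.00884.

i ≈ 0.00884 m/m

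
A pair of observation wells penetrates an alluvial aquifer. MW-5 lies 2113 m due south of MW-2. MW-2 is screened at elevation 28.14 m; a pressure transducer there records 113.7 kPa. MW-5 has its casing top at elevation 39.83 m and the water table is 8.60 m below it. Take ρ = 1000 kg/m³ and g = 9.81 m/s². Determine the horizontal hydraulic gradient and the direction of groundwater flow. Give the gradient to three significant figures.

Pressure head at MW-2: ψ = P/(ρg) = 113.7×1000 / (1000 × 9.81) = 11.59 m.
Total head at MW-2: h = z + ψ = 28.14 + 11.59 = 39.73 m.
Total head at MW-5: h = 39.83 − 8.60 = 31.23 m.
Head difference: h(MW-2) − h(MW-5) = 39.73 − 31.23 = 8.50 m.
Hydraulic gradient: i = |Δh| / L = 8.50 / 2113 = 0.00402.
Flow is from higher to lower head: from MW-2 toward MW-5, i.e. toward the south.

i ≈ 0.00402; groundwater flows toward the south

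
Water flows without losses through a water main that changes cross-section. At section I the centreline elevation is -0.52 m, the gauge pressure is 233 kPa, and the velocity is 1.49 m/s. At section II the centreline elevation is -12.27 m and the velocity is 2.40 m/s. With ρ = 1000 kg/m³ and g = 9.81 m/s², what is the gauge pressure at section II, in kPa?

P₂ ≈ 346 kPa

Pressure head at I: ψ₁ = P₁/(ρg) = 233×1000 / (1000 × 9.81) = 23.75 m.
Velocity heads: v₁²/2g = 1.49²/19.62 = 0.113 m; v₂²/2g = 2.40²/19.62 = 0.294 m.
Total head H = z₁ + ψ₁ + v₁²/2g = -0.52 + 23.75 + 0.113 = 23.34 m.
ψ₂ = H − z₂ − v₂²/2g = 23.34 − (-12.27) − 0.294 = 35.32 m.
P₂ = ρgψ₂ = 1000 × 9.81 × 35.32 ≈ 346 kPa.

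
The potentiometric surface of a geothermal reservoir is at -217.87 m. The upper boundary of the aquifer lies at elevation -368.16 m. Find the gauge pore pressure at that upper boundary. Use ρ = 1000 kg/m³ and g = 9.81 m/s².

Pressure head at the aquifer top: ψ = h − z = -217.87 − (-368.16) = 150.29 m.
P = ρgψ = 1000 × 9.81 × 150.29 = 1474345 Pa ≈ 1470 kPa.

P ≈ 1470 kPa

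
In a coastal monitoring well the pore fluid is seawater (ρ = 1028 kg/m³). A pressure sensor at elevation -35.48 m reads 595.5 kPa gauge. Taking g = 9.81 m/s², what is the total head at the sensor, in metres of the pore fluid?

h ≈ 23.57 m

ψ = P/(ρg) = 595.5×1000 / (1028 × 9.81) = 59.05 m.
h = z + ψ = -35.48 + 59.05 = 23.57 m.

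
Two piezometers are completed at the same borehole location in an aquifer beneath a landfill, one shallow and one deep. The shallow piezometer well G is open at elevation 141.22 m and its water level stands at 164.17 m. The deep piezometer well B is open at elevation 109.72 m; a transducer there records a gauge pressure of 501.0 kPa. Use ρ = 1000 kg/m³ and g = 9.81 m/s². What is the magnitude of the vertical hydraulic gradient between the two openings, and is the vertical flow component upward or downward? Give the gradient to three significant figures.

Total head at well G: h = 164.17 m (water level in the standpipe).
Pressure head at well B: ψ = P/(ρg) = 501.0×1000 / (1000 × 9.81) = 51.07 m.
Total head at well B: h = z + ψ = 109.72 + 51.07 = 160.79 m.
Δh = h(well G) − h(well B) = 164.17 − 160.79 = 3.38 m.
Vertical separation Δz = 141.22 − 109.72 = 31.50 m.
|i_v| = |Δh| / Δz = 3.38 / 31.50 = 0.107.
Head is higher in the shallow piezometer, so vertical flow is downward (recharge condition).

|i_v| ≈ 0.107; vertical flow is downward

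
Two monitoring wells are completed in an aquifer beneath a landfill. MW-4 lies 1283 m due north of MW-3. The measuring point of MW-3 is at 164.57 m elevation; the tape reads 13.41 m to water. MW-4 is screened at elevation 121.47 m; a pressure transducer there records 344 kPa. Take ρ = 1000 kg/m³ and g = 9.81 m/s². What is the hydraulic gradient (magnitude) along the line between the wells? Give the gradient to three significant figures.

i ≈ 0.00419

Total head at MW-3: h = 164.57 − 13.41 = 151.16 m.
Pressure head at MW-4: ψ = P/(ρg) = 344×1000 / (1000 × 9.81) = 35.07 m.
Total head at MW-4: h = z + ψ = 121.47 + 35.07 = 156.54 m.
Head difference: h(MW-3) − h(MW-4) = 151.16 − 156.54 = -5.38 m.
Hydraulic gradient: i = |Δh| / L = 5.38 / 1283 = 0.00419.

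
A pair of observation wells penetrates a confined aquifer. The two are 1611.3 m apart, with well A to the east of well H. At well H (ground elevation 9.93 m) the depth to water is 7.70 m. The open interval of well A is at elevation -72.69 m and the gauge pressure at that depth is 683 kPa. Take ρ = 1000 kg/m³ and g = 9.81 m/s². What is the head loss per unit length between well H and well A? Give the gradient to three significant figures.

i ≈ 0.00329 m/m

Total head at well H: h = 9.93 − 7.70 = 2.23 m.
Pressure head at well A: ψ = P/(ρg) = 683×1000 / (1000 × 9.81) = 69.62 m.
Total head at well A: h = z + ψ = -72.69 + 69.62 = -3.07 m.
Head difference: h(well H) − h(well A) = 2.23 − (-3.07) = 5.30 m.
Hydraulic gradient: i = |Δh| / L = 5.30 / 1611.3 = 0.00329.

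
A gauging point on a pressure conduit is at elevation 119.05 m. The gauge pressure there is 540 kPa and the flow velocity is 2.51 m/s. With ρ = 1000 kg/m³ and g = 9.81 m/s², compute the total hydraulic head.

h ≈ 174.42 m

Pressure head ψ = P/(ρg) = 540×1000 / (1000 × 9.81) = 55.05 m.
Velocity head = v²/(2g) = 2.51² / (2 × 9.81) = 0.321 m.
h = z + ψ + v²/(2g) = 119.05 + 55.05 + 0.321 = 174.42 m.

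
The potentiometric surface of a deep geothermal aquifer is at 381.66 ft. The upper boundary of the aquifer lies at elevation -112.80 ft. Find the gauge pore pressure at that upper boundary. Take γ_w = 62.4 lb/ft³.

P ≈ 214 psi

Pressure head at the aquifer top: ψ = h − z = 381.66 − (-112.80) = 494.46 ft.
P = γψ/144 = 62.4 × 494.46 / 144 = 214 psi.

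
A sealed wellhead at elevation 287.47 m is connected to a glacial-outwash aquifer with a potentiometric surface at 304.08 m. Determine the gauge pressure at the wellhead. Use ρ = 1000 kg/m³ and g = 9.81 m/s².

P ≈ 163 kPa

Head above the cap: Δh = 304.08 − 287.47 = 16.61 m.
P = ρgΔh = 1000 × 9.81 × 16.61 = 162944 Pa ≈ 163 kPa.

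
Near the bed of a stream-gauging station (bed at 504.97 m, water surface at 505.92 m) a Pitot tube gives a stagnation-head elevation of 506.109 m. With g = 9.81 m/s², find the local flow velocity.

v ≈ 1.93 m/s

Near the bed, under hydrostatic conditions, the piezometric head (z + ψ) equals the free-surface elevation, 505.92 m.
Velocity head = total − piezometric = 506.109 − 505.92 = 0.189 m.
v = √(2g·h_v) = √(2 × 9.81 × 0.189) = 1.93 m/s.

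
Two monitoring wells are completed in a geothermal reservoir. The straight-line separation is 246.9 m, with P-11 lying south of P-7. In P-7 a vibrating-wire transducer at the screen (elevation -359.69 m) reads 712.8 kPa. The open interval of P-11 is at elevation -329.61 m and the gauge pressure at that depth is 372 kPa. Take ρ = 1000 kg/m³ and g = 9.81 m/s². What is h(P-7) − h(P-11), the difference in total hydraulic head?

Δh ≈ 4.66 m

Pressure head at P-7: ψ = P/(ρg) = 712.8×1000 / (1000 × 9.81) = 72.66 m.
Total head at P-7: h = z + ψ = -359.69 + 72.66 = -287.03 m.
Pressure head at P-11: ψ = P/(ρg) = 372×1000 / (1000 × 9.81) = 37.92 m.
Total head at P-11: h = z + ψ = -329.61 + 37.92 = -291.69 m.
Head difference: h(P-7) − h(P-11) = -287.03 − (-291.69) = 4.66 m.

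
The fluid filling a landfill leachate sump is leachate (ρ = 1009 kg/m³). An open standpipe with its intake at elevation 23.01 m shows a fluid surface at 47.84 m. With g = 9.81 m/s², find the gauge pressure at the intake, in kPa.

P ≈ 246 kPa

Pressure head ψ = h − z = 47.84 − 23.01 = 24.83 m.
P = ρgψ = 1009 × 9.81 × 24.83 = 245775 Pa ≈ 246 kPa.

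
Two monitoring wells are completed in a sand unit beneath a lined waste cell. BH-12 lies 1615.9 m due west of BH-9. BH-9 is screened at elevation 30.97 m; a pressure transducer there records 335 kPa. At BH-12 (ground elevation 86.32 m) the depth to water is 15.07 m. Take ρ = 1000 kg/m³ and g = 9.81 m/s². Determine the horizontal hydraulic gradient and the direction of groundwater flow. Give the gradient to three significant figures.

i ≈ 0.00379; groundwater flows toward the east

Pressure head at BH-9: ψ = P/(ρg) = 335×1000 / (1000 × 9.81) = 34.15 m.
Total head at BH-9: h = z + ψ = 30.97 + 34.15 = 65.12 m.
Total head at BH-12: h = 86.32 − 15.07 = 71.25 m.
Head difference: h(BH-9) − h(BH-12) = 65.12 − 71.25 = -6.13 m.
Hydraulic gradient: i = |Δh| / L = 6.13 / 1615.9 = 0.00379.
Flow is from higher to lower head: from BH-12 toward BH-9, i.e. toward the east.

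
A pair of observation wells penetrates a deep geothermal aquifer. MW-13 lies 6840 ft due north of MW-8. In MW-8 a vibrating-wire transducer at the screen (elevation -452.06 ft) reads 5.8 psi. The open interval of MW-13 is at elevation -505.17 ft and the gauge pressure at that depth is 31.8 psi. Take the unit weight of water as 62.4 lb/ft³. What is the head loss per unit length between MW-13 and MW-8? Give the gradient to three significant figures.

i ≈ 0.00101 ft/ft

Pressure head at MW-8: ψ = 144·P/γ = 144 × 5.8 / 62.4 = 13.38 ft.
Total head at MW-8: h = z + ψ = -452.06 + 13.38 = -438.68 ft.
Pressure head at MW-13: ψ = 144·P/γ = 144 × 31.8 / 62.4 = 73.38 ft.
Total head at MW-13: h = z + ψ = -505.17 + 73.38 = -431.79 ft.
Head difference: h(MW-8) − h(MW-13) = -438.68 − (-431.79) = -6.89 ft.
Hydraulic gradient: i = |Δh| / L = 6.89 / 6840 = 0.00101.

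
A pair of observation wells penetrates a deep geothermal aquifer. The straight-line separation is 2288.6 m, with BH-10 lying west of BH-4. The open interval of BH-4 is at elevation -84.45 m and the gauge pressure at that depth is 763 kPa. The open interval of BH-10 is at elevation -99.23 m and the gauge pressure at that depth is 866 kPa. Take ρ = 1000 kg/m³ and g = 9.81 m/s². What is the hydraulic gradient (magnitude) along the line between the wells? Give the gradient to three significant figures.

Pressure head at BH-4: ψ = P/(ρg) = 763×1000 / (1000 × 9.81) = 77.78 m.
Total head at BH-4: h = z + ψ = -84.45 + 77.78 = -6.67 m.
Pressure head at BH-10: ψ = P/(ρg) = 866×1000 / (1000 × 9.81) = 88.28 m.
Total head at BH-10: h = z + ψ = -99.23 + 88.28 = -10.95 m.
Head difference: h(BH-4) − h(BH-10) = -6.67 − (-10.95) = 4.28 m.
Hydraulic gradient: i = |Δh| / L = 4.28 / 2288.6 = 0.00187.

i ≈ 0.00187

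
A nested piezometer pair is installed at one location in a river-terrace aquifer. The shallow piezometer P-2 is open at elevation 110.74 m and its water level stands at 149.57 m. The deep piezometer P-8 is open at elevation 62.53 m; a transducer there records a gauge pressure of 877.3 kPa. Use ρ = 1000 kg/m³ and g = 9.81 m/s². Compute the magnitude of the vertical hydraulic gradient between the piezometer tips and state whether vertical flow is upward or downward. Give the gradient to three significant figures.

Total head at P-2: h = 149.57 m (water level in the standpipe).
Pressure head at P-8: ψ = P/(ρg) = 877.3×1000 / (1000 × 9.81) = 89.43 m.
Total head at P-8: h = z + ψ = 62.53 + 89.43 = 151.96 m.
Δh = h(P-2) − h(P-8) = 149.57 − 151.96 = -2.39 m.
Vertical separation Δz = 110.74 − 62.53 = 48.21 m.
|i_v| = |Δh| / Δz = 2.39 / 48.21 = 0.0496.
Head is higher in the deep piezometer, so vertical flow is upward (discharge condition).

|i_v| ≈ 0.0496; vertical flow is upward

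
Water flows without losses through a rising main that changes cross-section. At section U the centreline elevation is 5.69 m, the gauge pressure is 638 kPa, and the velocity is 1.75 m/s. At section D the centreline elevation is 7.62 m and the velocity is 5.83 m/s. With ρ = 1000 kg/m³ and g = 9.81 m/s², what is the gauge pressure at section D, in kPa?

P₂ ≈ 604 kPa

Pressure head at U: ψ₁ = P₁/(ρg) = 638×1000 / (1000 × 9.81) = 65.04 m.
Velocity heads: v₁²/2g = 1.75²/19.62 = 0.156 m; v₂²/2g = 5.83²/19.62 = 1.732 m.
Total head H = z₁ + ψ₁ + v₁²/2g = 5.69 + 65.04 + 0.156 = 70.89 m.
ψ₂ = H − z₂ − v₂²/2g = 70.89 − 7.62 − 1.732 = 61.54 m.
P₂ = ρgψ₂ = 1000 × 9.81 × 61.54 ≈ 604 kPa.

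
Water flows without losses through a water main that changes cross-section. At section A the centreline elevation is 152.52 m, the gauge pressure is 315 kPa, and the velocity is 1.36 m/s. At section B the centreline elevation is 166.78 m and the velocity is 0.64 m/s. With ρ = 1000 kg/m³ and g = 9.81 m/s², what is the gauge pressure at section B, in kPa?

Pressure head at A: ψ₁ = P₁/(ρg) = 315×1000 / (1000 × 9.81) = 32.11 m.
Velocity heads: v₁²/2g = 1.36²/19.62 = 0.094 m; v₂²/2g = 0.64²/19.62 = 0.021 m.
Total head H = z₁ + ψ₁ + v₁²/2g = 152.52 + 32.11 + 0.094 = 184.72 m.
ψ₂ = H − z₂ − v₂²/2g = 184.72 − 166.78 − 0.021 = 17.92 m.
P₂ = ρgψ₂ = 1000 × 9.81 × 17.92 ≈ 176 kPa.

P₂ ≈ 176 kPa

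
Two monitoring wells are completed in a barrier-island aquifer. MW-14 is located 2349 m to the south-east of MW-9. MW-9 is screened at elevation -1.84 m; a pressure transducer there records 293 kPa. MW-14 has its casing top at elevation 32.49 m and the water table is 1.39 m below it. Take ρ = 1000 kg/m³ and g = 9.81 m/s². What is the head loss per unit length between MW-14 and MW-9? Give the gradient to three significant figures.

Pressure head at MW-9: ψ = P/(ρg) = 293×1000 / (1000 × 9.81) = 29.87 m.
Total head at MW-9: h = z + ψ = -1.84 + 29.87 = 28.03 m.
Total head at MW-14: h = 32.49 − 1.39 = 31.10 m.
Head difference: h(MW-9) − h(MW-14) = 28.03 − 31.10 = -3.07 m.
Hydraulic gradient: i = |Δh| / L = 3.07 / 2349 = 0.00131.

i ≈ 0.00131 m/m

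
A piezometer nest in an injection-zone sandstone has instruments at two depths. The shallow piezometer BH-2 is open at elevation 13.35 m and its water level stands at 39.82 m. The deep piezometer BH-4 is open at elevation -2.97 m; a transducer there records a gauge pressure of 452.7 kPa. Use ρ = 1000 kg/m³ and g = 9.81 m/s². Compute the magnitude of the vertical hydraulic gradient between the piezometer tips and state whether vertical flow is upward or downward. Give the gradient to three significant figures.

Total head at BH-2: h = 39.82 m (water level in the standpipe).
Pressure head at BH-4: ψ = P/(ρg) = 452.7×1000 / (1000 × 9.81) = 46.15 m.
Total head at BH-4: h = z + ψ = -2.97 + 46.15 = 43.18 m.
Δh = h(BH-2) − h(BH-4) = 39.82 − 43.18 = -3.36 m.
Vertical separation Δz = 13.35 − (-2.97) = 16.32 m.
|i_v| = |Δh| / Δz = 3.36 / 16.32 = 0.206.
Head is higher in the deep piezometer, so vertical flow is upward (discharge condition).

|i_v| ≈ 0.206; vertical flow is upward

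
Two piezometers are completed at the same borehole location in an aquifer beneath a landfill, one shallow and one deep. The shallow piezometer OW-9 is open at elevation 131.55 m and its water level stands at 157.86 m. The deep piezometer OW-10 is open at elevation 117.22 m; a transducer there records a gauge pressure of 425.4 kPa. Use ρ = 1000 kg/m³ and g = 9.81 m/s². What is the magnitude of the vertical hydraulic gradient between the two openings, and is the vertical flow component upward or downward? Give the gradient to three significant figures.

Total head at OW-9: h = 157.86 m (water level in the standpipe).
Pressure head at OW-10: ψ = P/(ρg) = 425.4×1000 / (1000 × 9.81) = 43.36 m.
Total head at OW-10: h = z + ψ = 117.22 + 43.36 = 160.58 m.
Δh = h(OW-9) − h(OW-10) = 157.86 − 160.58 = -2.72 m.
Vertical separation Δz = 131.55 − 117.22 = 14.33 m.
|i_v| = |Δh| / Δz = 2.72 / 14.33 = 0.190.
Head is higher in the deep piezometer, so vertical flow is upward (discharge condition).

|i_v| ≈ 0.190; vertical flow is upward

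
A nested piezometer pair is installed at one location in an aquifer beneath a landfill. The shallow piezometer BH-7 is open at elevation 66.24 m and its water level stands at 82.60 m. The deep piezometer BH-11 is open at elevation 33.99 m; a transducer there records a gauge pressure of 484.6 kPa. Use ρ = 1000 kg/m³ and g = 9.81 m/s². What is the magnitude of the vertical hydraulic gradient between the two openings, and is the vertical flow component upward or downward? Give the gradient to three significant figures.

Total head at BH-7: h = 82.60 m (water level in the standpipe).
Pressure head at BH-11: ψ = P/(ρg) = 484.6×1000 / (1000 × 9.81) = 49.40 m.
Total head at BH-11: h = z + ψ = 33.99 + 49.40 = 83.39 m.
Δh = h(BH-7) − h(BH-11) = 82.60 − 83.39 = -0.79 m.
Vertical separation Δz = 66.24 − 33.99 = 32.25 m.
|i_v| = |Δh| / Δz = 0.79 / 32.25 = 0.0245.
Head is higher in the deep piezometer, so vertical flow is upward (discharge condition).

|i_v| ≈ 0.0245; vertical flow is upward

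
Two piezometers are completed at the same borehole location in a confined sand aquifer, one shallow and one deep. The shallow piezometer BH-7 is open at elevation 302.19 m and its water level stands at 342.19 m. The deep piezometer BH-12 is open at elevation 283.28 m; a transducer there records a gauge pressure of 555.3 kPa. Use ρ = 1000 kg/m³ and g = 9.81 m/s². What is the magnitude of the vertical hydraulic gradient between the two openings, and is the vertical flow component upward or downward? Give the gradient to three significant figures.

Total head at BH-7: h = 342.19 m (water level in the standpipe).
Pressure head at BH-12: ψ = P/(ρg) = 555.3×1000 / (1000 × 9.81) = 56.61 m.
Total head at BH-12: h = z + ψ = 283.28 + 56.61 = 339.89 m.
Δh = h(BH-7) − h(BH-12) = 342.19 − 339.89 = 2.30 m.
Vertical separation Δz = 302.19 − 283.28 = 18.91 m.
|i_v| = |Δh| / Δz = 2.30 / 18.91 = 0.122.
Head is higher in the shallow piezometer, so vertical flow is downward (recharge condition).

|i_v| ≈ 0.122; vertical flow is downward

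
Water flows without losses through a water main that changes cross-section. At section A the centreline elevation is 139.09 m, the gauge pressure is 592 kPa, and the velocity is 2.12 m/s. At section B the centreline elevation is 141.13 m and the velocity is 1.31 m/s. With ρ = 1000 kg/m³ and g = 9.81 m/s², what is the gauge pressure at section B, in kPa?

P₂ ≈ 573 kPa

Pressure head at A: ψ₁ = P₁/(ρg) = 592×1000 / (1000 × 9.81) = 60.35 m.
Velocity heads: v₁²/2g = 2.12²/19.62 = 0.229 m; v₂²/2g = 1.31²/19.62 = 0.087 m.
Total head H = z₁ + ψ₁ + v₁²/2g = 139.09 + 60.35 + 0.229 = 199.67 m.
ψ₂ = H − z₂ − v₂²/2g = 199.67 − 141.13 − 0.087 = 58.45 m.
P₂ = ρgψ₂ = 1000 × 9.81 × 58.45 ≈ 573 kPa.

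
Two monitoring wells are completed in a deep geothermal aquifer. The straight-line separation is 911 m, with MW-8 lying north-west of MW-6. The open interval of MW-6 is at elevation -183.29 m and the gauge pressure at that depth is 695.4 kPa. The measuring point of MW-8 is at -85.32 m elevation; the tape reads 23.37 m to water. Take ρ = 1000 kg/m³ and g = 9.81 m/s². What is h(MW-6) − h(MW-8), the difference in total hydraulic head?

Δh ≈ -3.71 m

Pressure head at MW-6: ψ = P/(ρg) = 695.4×1000 / (1000 × 9.81) = 70.89 m.
Total head at MW-6: h = z + ψ = -183.29 + 70.89 = -112.40 m.
Total head at MW-8: h = -85.32 − 23.37 = -108.69 m.
Head difference: h(MW-6) − h(MW-8) = -112.40 − (-108.69) = -3.71 m.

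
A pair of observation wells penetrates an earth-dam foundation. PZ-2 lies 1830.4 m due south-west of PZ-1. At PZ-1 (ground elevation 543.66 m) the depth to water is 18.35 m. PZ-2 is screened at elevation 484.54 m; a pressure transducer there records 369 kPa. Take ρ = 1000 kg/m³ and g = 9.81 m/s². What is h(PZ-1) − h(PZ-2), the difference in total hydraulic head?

Total head at PZ-1: h = 543.66 − 18.35 = 525.31 m.
Pressure head at PZ-2: ψ = P/(ρg) = 369×1000 / (1000 × 9.81) = 37.61 m.
Total head at PZ-2: h = z + ψ = 484.54 + 37.61 = 522.15 m.
Head difference: h(PZ-1) − h(PZ-2) = 525.31 − 522.15 = 3.16 m.

Δh ≈ 3.16 m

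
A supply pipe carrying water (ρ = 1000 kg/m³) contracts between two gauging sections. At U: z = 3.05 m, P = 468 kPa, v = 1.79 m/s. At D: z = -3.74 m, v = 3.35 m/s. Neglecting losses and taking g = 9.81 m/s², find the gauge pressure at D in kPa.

Pressure head at U: ψ₁ = P₁/(ρg) = 468×1000 / (1000 × 9.81) = 47.71 m.
Velocity heads: v₁²/2g = 1.79²/19.62 = 0.163 m; v₂²/2g = 3.35²/19.62 = 0.572 m.
Total head H = z₁ + ψ₁ + v₁²/2g = 3.05 + 47.71 + 0.163 = 50.92 m.
ψ₂ = H − z₂ − v₂²/2g = 50.92 − (-3.74) − 0.572 = 54.09 m.
P₂ = ρgψ₂ = 1000 × 9.81 × 54.09 ≈ 531 kPa.

P₂ ≈ 531 kPa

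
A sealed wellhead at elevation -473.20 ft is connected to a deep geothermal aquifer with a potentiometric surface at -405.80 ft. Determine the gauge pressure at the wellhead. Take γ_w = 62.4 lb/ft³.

P ≈ 29.2 psi

Head above the cap: Δh = -405.80 − (-473.20) = 67.40 ft.
P = γΔh/144 = 62.4 × 67.40 / 144 = 29.2 psi.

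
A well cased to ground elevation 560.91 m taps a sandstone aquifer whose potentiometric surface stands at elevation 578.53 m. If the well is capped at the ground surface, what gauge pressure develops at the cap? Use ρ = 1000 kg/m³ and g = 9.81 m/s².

P ≈ 173 kPa

Head above the cap: Δh = 578.53 − 560.91 = 17.62 m.
P = ρgΔh = 1000 × 9.81 × 17.62 = 172852 Pa ≈ 173 kPa.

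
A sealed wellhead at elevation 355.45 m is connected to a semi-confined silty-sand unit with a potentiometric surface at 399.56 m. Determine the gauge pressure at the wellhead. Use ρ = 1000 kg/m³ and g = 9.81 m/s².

P ≈ 433 kPa

Head above the cap: Δh = 399.56 − 355.45 = 44.11 m.
P = ρgΔh = 1000 × 9.81 × 44.11 = 432719 Pa ≈ 433 kPa.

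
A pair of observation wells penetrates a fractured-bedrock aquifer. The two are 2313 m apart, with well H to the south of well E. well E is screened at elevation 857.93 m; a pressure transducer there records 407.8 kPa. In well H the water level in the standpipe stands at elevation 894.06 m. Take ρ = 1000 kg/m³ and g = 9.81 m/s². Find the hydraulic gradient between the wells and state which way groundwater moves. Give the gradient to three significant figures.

i ≈ 0.00235; groundwater flows toward the south

Pressure head at well E: ψ = P/(ρg) = 407.8×1000 / (1000 × 9.81) = 41.57 m.
Total head at well E: h = z + ψ = 857.93 + 41.57 = 899.50 m.
Total head at well H: h = 894.06 m (water level in the piezometer is the total head).
Head difference: h(well E) − h(well H) = 899.50 − 894.06 = 5.44 m.
Hydraulic gradient: i = |Δh| / L = 5.44 / 2313 = 0.00235.
Flow is from higher to lower head: from well E toward well H, i.e. toward the south.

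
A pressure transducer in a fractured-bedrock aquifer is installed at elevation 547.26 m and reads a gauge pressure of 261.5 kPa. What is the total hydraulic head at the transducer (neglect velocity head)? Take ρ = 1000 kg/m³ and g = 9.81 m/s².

ψ = P/(ρg) = 261.5×1000 / (1000 × 9.81) = 26.66 m.
h = z + ψ = 547.26 + 26.66 = 573.92 m.

h ≈ 573.92 m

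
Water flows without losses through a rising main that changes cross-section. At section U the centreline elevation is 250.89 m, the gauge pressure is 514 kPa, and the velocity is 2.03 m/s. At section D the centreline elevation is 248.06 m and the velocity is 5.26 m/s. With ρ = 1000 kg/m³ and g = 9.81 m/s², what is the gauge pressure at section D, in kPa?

Pressure head at U: ψ₁ = P₁/(ρg) = 514×1000 / (1000 × 9.81) = 52.40 m.
Velocity heads: v₁²/2g = 2.03²/19.62 = 0.210 m; v₂²/2g = 5.26²/19.62 = 1.410 m.
Total head H = z₁ + ψ₁ + v₁²/2g = 250.89 + 52.40 + 0.210 = 303.50 m.
ψ₂ = H − z₂ − v₂²/2g = 303.50 − 248.06 − 1.410 = 54.03 m.
P₂ = ρgψ₂ = 1000 × 9.81 × 54.03 ≈ 530 kPa.

P₂ ≈ 530 kPa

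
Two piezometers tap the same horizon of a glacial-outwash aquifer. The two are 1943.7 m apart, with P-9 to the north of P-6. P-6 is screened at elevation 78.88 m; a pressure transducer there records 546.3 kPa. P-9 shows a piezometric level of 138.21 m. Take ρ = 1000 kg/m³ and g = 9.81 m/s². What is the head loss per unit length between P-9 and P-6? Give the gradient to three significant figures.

Pressure head at P-6: ψ = P/(ρg) = 546.3×1000 / (1000 × 9.81) = 55.69 m.
Total head at P-6: h = z + ψ = 78.88 + 55.69 = 134.57 m.
Total head at P-9: h = 138.21 m (water level in the piezometer is the total head).
Head difference: h(P-6) − h(P-9) = 134.57 − 138.21 = -3.64 m.
Hydraulic gradient: i = |Δh| / L = 3.64 / 1943.7 = 0.00187.

i ≈ 0.00187 m/m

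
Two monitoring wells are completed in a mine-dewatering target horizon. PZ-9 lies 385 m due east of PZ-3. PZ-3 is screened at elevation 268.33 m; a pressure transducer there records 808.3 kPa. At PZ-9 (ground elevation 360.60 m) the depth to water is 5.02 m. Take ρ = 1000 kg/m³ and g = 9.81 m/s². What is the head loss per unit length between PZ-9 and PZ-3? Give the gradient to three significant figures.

Pressure head at PZ-3: ψ = P/(ρg) = 808.3×1000 / (1000 × 9.81) = 82.40 m.
Total head at PZ-3: h = z + ψ = 268.33 + 82.40 = 350.73 m.
Total head at PZ-9: h = 360.60 − 5.02 = 355.58 m.
Head difference: h(PZ-3) − h(PZ-9) = 350.73 − 355.58 = -4.85 m.
Hydraulic gradient: i = |Δh| / L = 4.85 / 385 = 0.0126.

i ≈ 0.0126 m/m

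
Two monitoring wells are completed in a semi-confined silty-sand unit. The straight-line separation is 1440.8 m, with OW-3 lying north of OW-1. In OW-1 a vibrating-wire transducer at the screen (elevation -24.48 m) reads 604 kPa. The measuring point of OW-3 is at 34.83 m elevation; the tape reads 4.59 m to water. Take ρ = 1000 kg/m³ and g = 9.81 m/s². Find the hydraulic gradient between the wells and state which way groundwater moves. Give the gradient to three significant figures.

Pressure head at OW-1: ψ = P/(ρg) = 604×1000 / (1000 × 9.81) = 61.57 m.
Total head at OW-1: h = z + ψ = -24.48 + 61.57 = 37.09 m.
Total head at OW-3: h = 34.83 − 4.59 = 30.24 m.
Head difference: h(OW-1) − h(OW-3) = 37.09 − 30.24 = 6.85 m.
Hydraulic gradient: i = |Δh| / L = 6.85 / 1440.8 = 0.00475.
Flow is from higher to lower head: from OW-1 toward OW-3, i.e. toward the north.

i ≈ 0.00475; groundwater flows toward the north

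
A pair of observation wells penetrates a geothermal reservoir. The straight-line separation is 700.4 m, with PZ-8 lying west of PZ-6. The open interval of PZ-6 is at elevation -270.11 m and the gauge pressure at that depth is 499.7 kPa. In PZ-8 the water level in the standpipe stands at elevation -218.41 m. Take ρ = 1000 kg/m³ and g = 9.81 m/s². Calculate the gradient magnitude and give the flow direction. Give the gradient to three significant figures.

Pressure head at PZ-6: ψ = P/(ρg) = 499.7×1000 / (1000 × 9.81) = 50.94 m.
Total head at PZ-6: h = z + ψ = -270.11 + 50.94 = -219.17 m.
Total head at PZ-8: h = -218.41 m (water level in the piezometer is the total head).
Head difference: h(PZ-6) − h(PZ-8) = -219.17 − (-218.41) = -0.76 m.
Hydraulic gradient: i = |Δh| / L = 0.76 / 700.4 = 0.00109.
Flow is from higher to lower head: from PZ-8 toward PZ-6, i.e. toward the east.

i ≈ 0.00109; groundwater flows toward the east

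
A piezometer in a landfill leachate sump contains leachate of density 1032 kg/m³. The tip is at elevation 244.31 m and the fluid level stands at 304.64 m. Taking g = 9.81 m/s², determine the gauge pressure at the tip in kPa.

P ≈ 611 kPa

Pressure head ψ = h − z = 304.64 − 244.31 = 60.33 m.
P = ρgψ = 1032 × 9.81 × 60.33 = 610776 Pa ≈ 611 kPa.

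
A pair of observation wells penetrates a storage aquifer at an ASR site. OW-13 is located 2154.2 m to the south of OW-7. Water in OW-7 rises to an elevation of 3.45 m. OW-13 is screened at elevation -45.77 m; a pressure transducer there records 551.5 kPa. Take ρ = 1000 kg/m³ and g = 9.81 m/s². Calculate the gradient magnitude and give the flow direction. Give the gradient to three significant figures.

Total head at OW-7: h = 3.45 m (water level in the piezometer is the total head).
Pressure head at OW-13: ψ = P/(ρg) = 551.5×1000 / (1000 × 9.81) = 56.22 m.
Total head at OW-13: h = z + ψ = -45.77 + 56.22 = 10.45 m.
Head difference: h(OW-7) − h(OW-13) = 3.45 − 10.45 = -7.00 m.
Hydraulic gradient: i = |Δh| / L = 7.00 / 2154.2 = 0.00325.
Flow is from higher to lower head: from OW-13 toward OW-7, i.e. toward the north.

i ≈ 0.00325; groundwater flows toward the north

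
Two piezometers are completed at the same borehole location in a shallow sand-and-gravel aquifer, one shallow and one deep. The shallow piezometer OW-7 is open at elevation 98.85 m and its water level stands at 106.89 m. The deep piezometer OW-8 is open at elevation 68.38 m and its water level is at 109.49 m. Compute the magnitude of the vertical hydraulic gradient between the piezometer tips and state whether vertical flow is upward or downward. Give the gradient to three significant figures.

Total head at OW-7: h = 106.89 m (water level in the standpipe).
Total head at OW-8: h = 109.49 m.
Δh = h(OW-7) − h(OW-8) = 106.89 − 109.49 = -2.60 m.
Vertical separation Δz = 98.85 − 68.38 = 30.47 m.
|i_v| = |Δh| / Δz = 2.60 / 30.47 = 0.0853.
Head is higher in the deep piezometer, so vertical flow is upward (discharge condition).

|i_v| ≈ 0.0853; vertical flow is upward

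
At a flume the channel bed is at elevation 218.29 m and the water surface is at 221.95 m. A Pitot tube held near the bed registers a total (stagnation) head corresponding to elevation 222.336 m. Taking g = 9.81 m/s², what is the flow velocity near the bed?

v ≈ 2.75 m/s

Near the bed, under hydrostatic conditions, the piezometric head (z + ψ) equals the free-surface elevation, 221.95 m.
Velocity head = total − piezometric = 222.336 − 221.95 = 0.386 m.
v = √(2g·h_v) = √(2 × 9.81 × 0.386) = 2.75 m/s.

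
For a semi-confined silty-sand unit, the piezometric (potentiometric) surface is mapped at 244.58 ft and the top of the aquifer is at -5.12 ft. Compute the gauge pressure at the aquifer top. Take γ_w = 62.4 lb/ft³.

P ≈ 108 psi

Pressure head at the aquifer top: ψ = h − z = 244.58 − (-5.12) = 249.70 ft.
P = γψ/144 = 62.4 × 249.70 / 144 = 108 psi.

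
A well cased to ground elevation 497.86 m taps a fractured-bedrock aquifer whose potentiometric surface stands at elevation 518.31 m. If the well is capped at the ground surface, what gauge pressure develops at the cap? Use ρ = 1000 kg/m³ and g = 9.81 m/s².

Head above the cap: Δh = 518.31 − 497.86 = 20.45 m.
P = ρgΔh = 1000 × 9.81 × 20.45 = 200614 Pa ≈ 201 kPa.

P ≈ 201 kPa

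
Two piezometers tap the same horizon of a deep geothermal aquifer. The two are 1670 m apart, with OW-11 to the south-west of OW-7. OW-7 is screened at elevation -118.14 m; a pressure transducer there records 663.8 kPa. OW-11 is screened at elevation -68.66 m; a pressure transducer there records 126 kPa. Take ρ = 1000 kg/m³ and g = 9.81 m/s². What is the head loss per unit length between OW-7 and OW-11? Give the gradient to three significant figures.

Pressure head at OW-7: ψ = P/(ρg) = 663.8×1000 / (1000 × 9.81) = 67.67 m.
Total head at OW-7: h = z + ψ = -118.14 + 67.67 = -50.47 m.
Pressure head at OW-11: ψ = P/(ρg) = 126×1000 / (1000 × 9.81) = 12.84 m.
Total head at OW-11: h = z + ψ = -68.66 + 12.84 = -55.82 m.
Head difference: h(OW-7) − h(OW-11) = -50.47 − (-55.82) = 5.35 m.
Hydraulic gradient: i = |Δh| / L = 5.35 / 1670 = 0.00320.

i ≈ 0.00320 m/m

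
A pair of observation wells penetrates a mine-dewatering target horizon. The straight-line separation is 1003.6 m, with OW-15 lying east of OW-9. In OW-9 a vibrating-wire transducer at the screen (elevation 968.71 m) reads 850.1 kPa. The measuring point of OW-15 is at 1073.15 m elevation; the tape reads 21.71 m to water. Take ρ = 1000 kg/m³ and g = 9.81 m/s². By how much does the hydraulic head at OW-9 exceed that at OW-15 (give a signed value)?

Δh ≈ 3.93 m

Pressure head at OW-9: ψ = P/(ρg) = 850.1×1000 / (1000 × 9.81) = 86.66 m.
Total head at OW-9: h = z + ψ = 968.71 + 86.66 = 1055.37 m.
Total head at OW-15: h = 1073.15 − 21.71 = 1051.44 m.
Head difference: h(OW-9) − h(OW-15) = 1055.37 − 1051.44 = 3.93 m.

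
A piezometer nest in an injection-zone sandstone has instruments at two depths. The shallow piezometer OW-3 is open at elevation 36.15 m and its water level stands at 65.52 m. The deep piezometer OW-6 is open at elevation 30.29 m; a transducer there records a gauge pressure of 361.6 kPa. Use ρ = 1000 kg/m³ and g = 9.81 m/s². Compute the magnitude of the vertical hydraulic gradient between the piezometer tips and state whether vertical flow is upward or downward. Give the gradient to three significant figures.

|i_v| ≈ 0.278; vertical flow is upward

Total head at OW-3: h = 65.52 m (water level in the standpipe).
Pressure head at OW-6: ψ = P/(ρg) = 361.6×1000 / (1000 × 9.81) = 36.86 m.
Total head at OW-6: h = z + ψ = 30.29 + 36.86 = 67.15 m.
Δh = h(OW-3) − h(OW-6) = 65.52 − 67.15 = -1.63 m.
Vertical separation Δz = 36.15 − 30.29 = 5.86 m.
|i_v| = |Δh| / Δz = 1.63 / 5.86 = 0.278.
Head is higher in the deep piezometer, so vertical flow is upward (discharge condition).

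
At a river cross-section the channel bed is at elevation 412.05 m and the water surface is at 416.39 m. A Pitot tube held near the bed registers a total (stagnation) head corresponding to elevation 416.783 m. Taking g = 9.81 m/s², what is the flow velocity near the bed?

v ≈ 2.78 m/s

Near the bed, under hydrostatic conditions, the piezometric head (z + ψ) equals the free-surface elevation, 416.39 m.
Velocity head = total − piezometric = 416.783 − 416.39 = 0.393 m.
v = √(2g·h_v) = √(2 × 9.81 × 0.393) = 2.78 m/s.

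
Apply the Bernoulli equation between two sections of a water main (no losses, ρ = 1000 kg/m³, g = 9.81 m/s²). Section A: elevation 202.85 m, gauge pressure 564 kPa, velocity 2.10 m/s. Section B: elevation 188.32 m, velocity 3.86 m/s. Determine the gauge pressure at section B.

Pressure head at A: ψ₁ = P₁/(ρg) = 564×1000 / (1000 × 9.81) = 57.49 m.
Velocity heads: v₁²/2g = 2.10²/19.62 = 0.225 m; v₂²/2g = 3.86²/19.62 = 0.759 m.
Total head H = z₁ + ψ₁ + v₁²/2g = 202.85 + 57.49 + 0.225 = 260.56 m.
ψ₂ = H − z₂ − v₂²/2g = 260.56 − 188.32 − 0.759 = 71.48 m.
P₂ = ρgψ₂ = 1000 × 9.81 × 71.48 ≈ 701 kPa.

P₂ ≈ 701 kPa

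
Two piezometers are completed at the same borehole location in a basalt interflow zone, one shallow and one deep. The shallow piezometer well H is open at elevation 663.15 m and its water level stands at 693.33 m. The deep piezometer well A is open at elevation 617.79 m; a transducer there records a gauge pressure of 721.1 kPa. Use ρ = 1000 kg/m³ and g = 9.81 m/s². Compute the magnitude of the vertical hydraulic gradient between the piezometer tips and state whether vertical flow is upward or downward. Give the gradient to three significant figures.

|i_v| ≈ 0.0448; vertical flow is downward

Total head at well H: h = 693.33 m (water level in the standpipe).
Pressure head at well A: ψ = P/(ρg) = 721.1×1000 / (1000 × 9.81) = 73.51 m.
Total head at well A: h = z + ψ = 617.79 + 73.51 = 691.30 m.
Δh = h(well H) − h(well A) = 693.33 − 691.30 = 2.03 m.
Vertical separation Δz = 663.15 − 617.79 = 45.36 m.
|i_v| = |Δh| / Δz = 2.03 / 45.36 = 0.0448.
Head is higher in the shallow piezometer, so vertical flow is downward (recharge condition).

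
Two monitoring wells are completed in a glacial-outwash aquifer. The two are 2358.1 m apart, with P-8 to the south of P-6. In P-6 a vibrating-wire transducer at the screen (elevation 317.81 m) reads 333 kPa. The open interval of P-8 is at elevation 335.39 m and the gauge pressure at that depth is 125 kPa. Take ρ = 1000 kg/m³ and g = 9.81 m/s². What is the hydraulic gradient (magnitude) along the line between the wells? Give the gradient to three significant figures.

Pressure head at P-6: ψ = P/(ρg) = 333×1000 / (1000 × 9.81) = 33.94 m.
Total head at P-6: h = z + ψ = 317.81 + 33.94 = 351.75 m.
Pressure head at P-8: ψ = P/(ρg) = 125×1000 / (1000 × 9.81) = 12.74 m.
Total head at P-8: h = z + ψ = 335.39 + 12.74 = 348.13 m.
Head difference: h(P-6) − h(P-8) = 351.75 − 348.13 = 3.62 m.
Hydraulic gradient: i = |Δh| / L = 3.62 / 2358.1 = 0.00154.

i ≈ 0.00154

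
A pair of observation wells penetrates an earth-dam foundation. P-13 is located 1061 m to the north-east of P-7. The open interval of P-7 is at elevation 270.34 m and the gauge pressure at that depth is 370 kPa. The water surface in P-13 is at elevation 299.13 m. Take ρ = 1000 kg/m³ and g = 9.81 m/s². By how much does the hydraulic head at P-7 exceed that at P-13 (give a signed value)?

Δh ≈ 8.93 m

Pressure head at P-7: ψ = P/(ρg) = 370×1000 / (1000 × 9.81) = 37.72 m.
Total head at P-7: h = z + ψ = 270.34 + 37.72 = 308.06 m.
Total head at P-13: h = 299.13 m (water level in the piezometer is the total head).
Head difference: h(P-7) − h(P-13) = 308.06 − 299.13 = 8.93 m.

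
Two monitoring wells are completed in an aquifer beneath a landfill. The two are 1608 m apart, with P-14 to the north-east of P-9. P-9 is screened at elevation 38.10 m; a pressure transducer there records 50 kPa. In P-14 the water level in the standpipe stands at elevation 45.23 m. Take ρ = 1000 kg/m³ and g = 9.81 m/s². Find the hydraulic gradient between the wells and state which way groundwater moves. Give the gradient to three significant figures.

i ≈ 0.00126; groundwater flows toward the south-west

Pressure head at P-9: ψ = P/(ρg) = 50×1000 / (1000 × 9.81) = 5.10 m.
Total head at P-9: h = z + ψ = 38.10 + 5.10 = 43.20 m.
Total head at P-14: h = 45.23 m (water level in the piezometer is the total head).
Head difference: h(P-9) − h(P-14) = 43.20 − 45.23 = -2.03 m.
Hydraulic gradient: i = |Δh| / L = 2.03 / 1608 = 0.00126.
Flow is from higher to lower head: from P-14 toward P-9, i.e. toward the south-west.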